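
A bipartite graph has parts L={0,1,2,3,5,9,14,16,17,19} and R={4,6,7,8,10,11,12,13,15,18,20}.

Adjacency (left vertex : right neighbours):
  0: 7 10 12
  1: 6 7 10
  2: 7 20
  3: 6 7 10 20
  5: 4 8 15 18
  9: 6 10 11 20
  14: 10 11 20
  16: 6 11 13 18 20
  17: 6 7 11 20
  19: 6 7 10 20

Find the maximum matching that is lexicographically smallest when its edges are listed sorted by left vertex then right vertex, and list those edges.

Lex-smallest maximum matching: {(0,12), (1,6), (2,7), (3,10), (5,4), (9,11), (14,20), (16,13)}

|M| = 8 (so the lex-smallest maximum matching has 8 edges)
process left vertices in ascending order; for each, take the smallest-labelled available neighbour that still permits 8 edges overall, or leave it unmatched if none does
lex-smallest matching: {0-12, 1-6, 2-7, 3-10, 5-4, 9-11, 14-20, 16-13}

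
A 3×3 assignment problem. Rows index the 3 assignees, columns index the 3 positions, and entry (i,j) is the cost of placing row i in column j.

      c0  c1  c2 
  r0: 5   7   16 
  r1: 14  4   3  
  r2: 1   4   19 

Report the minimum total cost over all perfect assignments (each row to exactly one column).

Minimum assignment cost: 11

optimal assignment: row0→col1 (cost 7), row1→col2 (cost 3), row2→col0 (cost 1)
total = 7 + 3 + 1 = 11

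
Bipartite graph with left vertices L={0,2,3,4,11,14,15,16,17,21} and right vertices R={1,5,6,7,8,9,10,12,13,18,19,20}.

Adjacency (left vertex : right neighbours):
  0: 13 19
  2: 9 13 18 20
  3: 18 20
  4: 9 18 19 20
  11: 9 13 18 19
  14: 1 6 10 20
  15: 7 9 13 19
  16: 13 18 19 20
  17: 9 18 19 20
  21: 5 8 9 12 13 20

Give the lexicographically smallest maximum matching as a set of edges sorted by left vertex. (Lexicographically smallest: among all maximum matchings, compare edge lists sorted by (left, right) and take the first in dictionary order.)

Lex-smallest maximum matching: {(0,13), (2,9), (3,18), (4,19), (14,1), (15,7), (16,20), (21,5)}

|M| = 8 (so the lex-smallest maximum matching has 8 edges)
process left vertices in ascending order; for each, take the smallest-labelled available neighbour that still permits 8 edges overall, or leave it unmatched if none does
lex-smallest matching: {0-13, 2-9, 3-18, 4-19, 14-1, 15-7, 16-20, 21-5}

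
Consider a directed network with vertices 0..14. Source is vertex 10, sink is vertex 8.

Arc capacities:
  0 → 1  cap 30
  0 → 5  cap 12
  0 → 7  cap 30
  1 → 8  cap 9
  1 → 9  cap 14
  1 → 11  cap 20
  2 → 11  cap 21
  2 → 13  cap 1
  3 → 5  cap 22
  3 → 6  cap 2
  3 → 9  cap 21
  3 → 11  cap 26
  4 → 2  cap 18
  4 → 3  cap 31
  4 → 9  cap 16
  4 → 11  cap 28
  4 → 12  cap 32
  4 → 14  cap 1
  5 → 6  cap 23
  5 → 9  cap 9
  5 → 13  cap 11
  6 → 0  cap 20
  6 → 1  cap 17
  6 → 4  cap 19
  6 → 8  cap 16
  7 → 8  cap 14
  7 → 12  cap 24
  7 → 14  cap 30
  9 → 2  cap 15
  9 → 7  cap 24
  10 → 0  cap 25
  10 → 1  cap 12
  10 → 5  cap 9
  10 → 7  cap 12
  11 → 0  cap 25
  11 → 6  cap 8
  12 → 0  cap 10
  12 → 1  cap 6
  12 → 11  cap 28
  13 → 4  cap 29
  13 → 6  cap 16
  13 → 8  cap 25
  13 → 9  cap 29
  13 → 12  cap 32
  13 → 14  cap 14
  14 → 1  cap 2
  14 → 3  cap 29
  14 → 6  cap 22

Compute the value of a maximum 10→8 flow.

augment #1: 10→1→8 bottleneck 9, total now 9
augment #2: 10→7→8 bottleneck 12, total now 21
augment #3: 10→0→7→8 bottleneck 2, total now 23
augment #4: 10→5→6→8 bottleneck 9, total now 32
augment #5: 10→0→5→6→8 bottleneck 7, total now 39
augment #6: 10→0→5→13→8 bottleneck 5, total now 44
augment #7: 10→1→9→2→13→8 bottleneck 1, total now 45
augment #8: 10→1→11→6→5→13→8 bottleneck 2, total now 47
augment #9: 10→0→1→11→6→5→13→8 bottleneck 4, total now 51

Maximum flow value: 51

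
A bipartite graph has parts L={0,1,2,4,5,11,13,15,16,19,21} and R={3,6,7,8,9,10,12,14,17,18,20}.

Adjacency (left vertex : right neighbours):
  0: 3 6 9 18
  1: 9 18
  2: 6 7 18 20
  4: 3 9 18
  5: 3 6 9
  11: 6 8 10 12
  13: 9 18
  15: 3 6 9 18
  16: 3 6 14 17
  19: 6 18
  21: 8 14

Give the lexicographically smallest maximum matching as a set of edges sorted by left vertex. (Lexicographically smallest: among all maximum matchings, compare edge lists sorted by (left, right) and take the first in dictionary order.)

|M| = 8 (so the lex-smallest maximum matching has 8 edges)
process left vertices in ascending order; for each, take the smallest-labelled available neighbour that still permits 8 edges overall, or leave it unmatched if none does
lex-smallest matching: {0-3, 1-9, 2-7, 4-18, 5-6, 11-8, 16-17, 21-14}

Lex-smallest maximum matching: {(0,3), (1,9), (2,7), (4,18), (5,6), (11,8), (16,17), (21,14)}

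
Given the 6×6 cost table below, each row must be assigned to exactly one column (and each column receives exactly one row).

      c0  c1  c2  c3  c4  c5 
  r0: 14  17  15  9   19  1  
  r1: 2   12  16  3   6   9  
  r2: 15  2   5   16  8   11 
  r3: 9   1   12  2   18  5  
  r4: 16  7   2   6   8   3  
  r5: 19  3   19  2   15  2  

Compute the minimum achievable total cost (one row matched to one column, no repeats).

Minimum assignment cost: 16

optimal assignment: row0→col5 (cost 1), row1→col0 (cost 2), row2→col4 (cost 8), row3→col1 (cost 1), row4→col2 (cost 2), row5→col3 (cost 2)
total = 1 + 2 + 8 + 1 + 2 + 2 = 16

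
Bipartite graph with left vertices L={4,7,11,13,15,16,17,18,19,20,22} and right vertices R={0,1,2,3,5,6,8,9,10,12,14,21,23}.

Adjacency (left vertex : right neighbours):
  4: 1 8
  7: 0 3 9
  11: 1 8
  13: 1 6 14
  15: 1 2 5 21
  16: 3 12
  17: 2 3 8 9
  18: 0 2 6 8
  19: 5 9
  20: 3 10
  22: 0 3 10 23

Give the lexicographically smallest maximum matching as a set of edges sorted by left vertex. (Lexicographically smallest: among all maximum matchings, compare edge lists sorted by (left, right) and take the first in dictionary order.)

Lex-smallest maximum matching: {(4,1), (7,0), (11,8), (13,6), (15,5), (16,12), (17,3), (18,2), (19,9), (20,10), (22,23)}

|M| = 11 (so the lex-smallest maximum matching has 11 edges)
process left vertices in ascending order; for each, take the smallest-labelled available neighbour that still permits 11 edges overall, or leave it unmatched if none does
lex-smallest matching: {4-1, 7-0, 11-8, 13-6, 15-5, 16-12, 17-3, 18-2, 19-9, 20-10, 22-23}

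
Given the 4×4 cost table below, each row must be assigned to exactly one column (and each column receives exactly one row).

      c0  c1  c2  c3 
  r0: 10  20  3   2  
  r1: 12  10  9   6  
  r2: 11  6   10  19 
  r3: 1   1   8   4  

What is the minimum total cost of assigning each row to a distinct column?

Minimum assignment cost: 16

optimal assignment: row0→col2 (cost 3), row1→col3 (cost 6), row2→col1 (cost 6), row3→col0 (cost 1)
total = 3 + 6 + 6 + 1 = 16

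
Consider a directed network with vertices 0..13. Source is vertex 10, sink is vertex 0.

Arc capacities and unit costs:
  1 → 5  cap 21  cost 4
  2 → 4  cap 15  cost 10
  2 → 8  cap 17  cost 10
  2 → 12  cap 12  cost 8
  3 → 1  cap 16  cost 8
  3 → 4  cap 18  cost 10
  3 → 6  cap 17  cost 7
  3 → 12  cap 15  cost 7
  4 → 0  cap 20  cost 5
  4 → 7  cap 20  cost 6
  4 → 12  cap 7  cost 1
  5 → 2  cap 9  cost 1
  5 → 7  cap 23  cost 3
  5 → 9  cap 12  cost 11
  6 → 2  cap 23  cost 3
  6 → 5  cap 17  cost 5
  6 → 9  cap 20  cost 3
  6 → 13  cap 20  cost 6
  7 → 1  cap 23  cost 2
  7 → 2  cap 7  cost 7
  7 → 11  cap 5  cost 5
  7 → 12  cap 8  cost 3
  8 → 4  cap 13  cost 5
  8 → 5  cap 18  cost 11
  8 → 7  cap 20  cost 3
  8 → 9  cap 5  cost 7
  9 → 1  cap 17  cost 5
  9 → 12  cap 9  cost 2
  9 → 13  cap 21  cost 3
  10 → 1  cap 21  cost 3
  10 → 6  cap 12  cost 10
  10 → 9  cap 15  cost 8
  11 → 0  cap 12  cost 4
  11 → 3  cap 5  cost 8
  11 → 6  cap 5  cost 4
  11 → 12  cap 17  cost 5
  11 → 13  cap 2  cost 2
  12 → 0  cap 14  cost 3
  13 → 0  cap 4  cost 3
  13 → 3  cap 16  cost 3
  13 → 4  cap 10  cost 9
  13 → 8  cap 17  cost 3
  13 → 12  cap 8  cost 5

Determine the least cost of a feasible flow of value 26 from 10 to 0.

Minimum cost for 26 units: 417

shortest-cost path #1: 10→9→12→0 push 9 @ unit cost 13 (adds 117)
shortest-cost path #2: 10→9→13→0 push 4 @ unit cost 14 (adds 56)
shortest-cost path #3: 10→1→5→7→12→0 push 5 @ unit cost 16 (adds 80)
shortest-cost path #4: 10→1→5→7→11→0 push 5 @ unit cost 19 (adds 95)
shortest-cost path #5: 10→1→5→2→4→0 push 3 @ unit cost 23 (adds 69)
total cost = 417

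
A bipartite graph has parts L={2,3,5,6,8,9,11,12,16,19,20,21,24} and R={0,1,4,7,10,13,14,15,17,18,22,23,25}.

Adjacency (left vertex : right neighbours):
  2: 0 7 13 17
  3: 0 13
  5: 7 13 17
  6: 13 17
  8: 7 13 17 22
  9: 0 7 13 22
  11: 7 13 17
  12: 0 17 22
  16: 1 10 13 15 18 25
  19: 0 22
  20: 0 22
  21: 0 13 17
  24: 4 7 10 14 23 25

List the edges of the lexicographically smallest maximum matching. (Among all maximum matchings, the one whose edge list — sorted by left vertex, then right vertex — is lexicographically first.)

|M| = 7 (so the lex-smallest maximum matching has 7 edges)
process left vertices in ascending order; for each, take the smallest-labelled available neighbour that still permits 7 edges overall, or leave it unmatched if none does
lex-smallest matching: {2-0, 3-13, 5-7, 6-17, 8-22, 16-1, 24-4}

Lex-smallest maximum matching: {(2,0), (3,13), (5,7), (6,17), (8,22), (16,1), (24,4)}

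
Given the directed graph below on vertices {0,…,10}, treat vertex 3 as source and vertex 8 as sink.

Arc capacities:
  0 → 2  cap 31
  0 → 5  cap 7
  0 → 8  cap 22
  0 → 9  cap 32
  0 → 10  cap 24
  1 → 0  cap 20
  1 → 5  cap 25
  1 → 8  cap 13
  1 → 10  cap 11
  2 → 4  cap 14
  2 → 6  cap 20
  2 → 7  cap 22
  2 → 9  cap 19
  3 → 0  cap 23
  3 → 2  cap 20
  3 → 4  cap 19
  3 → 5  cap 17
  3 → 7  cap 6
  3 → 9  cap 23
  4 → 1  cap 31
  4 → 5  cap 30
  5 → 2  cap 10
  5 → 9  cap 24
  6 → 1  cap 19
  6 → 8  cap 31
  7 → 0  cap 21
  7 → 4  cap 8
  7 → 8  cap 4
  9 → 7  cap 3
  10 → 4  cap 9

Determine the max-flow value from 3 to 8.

augment #1: 3→0→8 bottleneck 22, total now 22
augment #2: 3→7→8 bottleneck 4, total now 26
augment #3: 3→2→6→8 bottleneck 20, total now 46
augment #4: 3→4→1→8 bottleneck 13, total now 59

Maximum flow value: 59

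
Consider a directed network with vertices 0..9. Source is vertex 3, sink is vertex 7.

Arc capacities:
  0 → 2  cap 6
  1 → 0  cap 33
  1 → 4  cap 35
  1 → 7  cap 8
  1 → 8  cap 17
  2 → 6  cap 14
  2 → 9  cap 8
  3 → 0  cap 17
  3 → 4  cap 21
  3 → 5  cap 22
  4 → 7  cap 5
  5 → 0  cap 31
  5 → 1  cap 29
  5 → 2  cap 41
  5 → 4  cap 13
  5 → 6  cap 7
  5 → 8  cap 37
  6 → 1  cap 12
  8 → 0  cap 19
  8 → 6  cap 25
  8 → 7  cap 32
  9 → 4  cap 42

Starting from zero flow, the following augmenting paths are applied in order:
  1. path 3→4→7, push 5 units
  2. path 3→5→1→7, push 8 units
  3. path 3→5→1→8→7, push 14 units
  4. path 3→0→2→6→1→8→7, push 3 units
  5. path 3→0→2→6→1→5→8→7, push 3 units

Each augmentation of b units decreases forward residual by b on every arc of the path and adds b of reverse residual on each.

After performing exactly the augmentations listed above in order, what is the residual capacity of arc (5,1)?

after path 1 (3→4→7, push 5): res(5,1)=29
after path 2 (3→5→1→7, push 8): res(5,1)=21
after path 3 (3→5→1→8→7, push 14): res(5,1)=7
after path 4 (3→0→2→6→1→8→7, push 3): res(5,1)=7
after path 5 (3→0→2→6→1→5→8→7, push 3): res(5,1)=10

Residual capacity of (5,1): 10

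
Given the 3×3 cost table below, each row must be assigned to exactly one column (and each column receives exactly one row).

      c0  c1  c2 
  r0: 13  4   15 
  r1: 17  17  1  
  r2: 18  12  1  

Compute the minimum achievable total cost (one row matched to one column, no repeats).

Minimum assignment cost: 22

optimal assignment: row0→col1 (cost 4), row1→col0 (cost 17), row2→col2 (cost 1)
total = 4 + 17 + 1 = 22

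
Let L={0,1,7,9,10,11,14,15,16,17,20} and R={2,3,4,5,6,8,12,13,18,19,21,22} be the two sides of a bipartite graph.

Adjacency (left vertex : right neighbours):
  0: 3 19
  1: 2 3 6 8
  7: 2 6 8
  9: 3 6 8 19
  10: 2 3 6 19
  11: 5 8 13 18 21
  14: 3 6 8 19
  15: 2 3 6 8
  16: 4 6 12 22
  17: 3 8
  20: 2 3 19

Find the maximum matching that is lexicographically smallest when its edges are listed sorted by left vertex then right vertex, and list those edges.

|M| = 7 (so the lex-smallest maximum matching has 7 edges)
process left vertices in ascending order; for each, take the smallest-labelled available neighbour that still permits 7 edges overall, or leave it unmatched if none does
lex-smallest matching: {0-3, 1-2, 7-6, 9-8, 10-19, 11-5, 16-4}

Lex-smallest maximum matching: {(0,3), (1,2), (7,6), (9,8), (10,19), (11,5), (16,4)}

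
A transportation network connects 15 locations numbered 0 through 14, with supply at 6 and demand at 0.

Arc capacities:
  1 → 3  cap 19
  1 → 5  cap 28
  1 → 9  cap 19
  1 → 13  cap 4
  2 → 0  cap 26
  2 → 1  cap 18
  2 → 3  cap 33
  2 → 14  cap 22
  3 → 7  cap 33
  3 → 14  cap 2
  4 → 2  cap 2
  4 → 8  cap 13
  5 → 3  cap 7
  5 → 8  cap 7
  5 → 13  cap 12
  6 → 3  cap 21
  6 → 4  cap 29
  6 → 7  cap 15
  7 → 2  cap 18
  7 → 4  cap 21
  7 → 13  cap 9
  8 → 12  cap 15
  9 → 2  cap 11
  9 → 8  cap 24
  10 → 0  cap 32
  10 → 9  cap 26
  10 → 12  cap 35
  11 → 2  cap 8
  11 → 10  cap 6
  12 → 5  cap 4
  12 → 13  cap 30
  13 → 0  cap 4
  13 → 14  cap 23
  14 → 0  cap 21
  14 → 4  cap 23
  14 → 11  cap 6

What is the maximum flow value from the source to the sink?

Maximum flow value: 44

augment #1: 6→3→14→0 bottleneck 2, total now 2
augment #2: 6→4→2→0 bottleneck 2, total now 4
augment #3: 6→7→2→0 bottleneck 15, total now 19
augment #4: 6→3→7→2→0 bottleneck 3, total now 22
augment #5: 6→3→7→13→0 bottleneck 4, total now 26
augment #6: 6→3→7→13→14→0 bottleneck 5, total now 31
augment #7: 6→4→8→12→13→14→0 bottleneck 13, total now 44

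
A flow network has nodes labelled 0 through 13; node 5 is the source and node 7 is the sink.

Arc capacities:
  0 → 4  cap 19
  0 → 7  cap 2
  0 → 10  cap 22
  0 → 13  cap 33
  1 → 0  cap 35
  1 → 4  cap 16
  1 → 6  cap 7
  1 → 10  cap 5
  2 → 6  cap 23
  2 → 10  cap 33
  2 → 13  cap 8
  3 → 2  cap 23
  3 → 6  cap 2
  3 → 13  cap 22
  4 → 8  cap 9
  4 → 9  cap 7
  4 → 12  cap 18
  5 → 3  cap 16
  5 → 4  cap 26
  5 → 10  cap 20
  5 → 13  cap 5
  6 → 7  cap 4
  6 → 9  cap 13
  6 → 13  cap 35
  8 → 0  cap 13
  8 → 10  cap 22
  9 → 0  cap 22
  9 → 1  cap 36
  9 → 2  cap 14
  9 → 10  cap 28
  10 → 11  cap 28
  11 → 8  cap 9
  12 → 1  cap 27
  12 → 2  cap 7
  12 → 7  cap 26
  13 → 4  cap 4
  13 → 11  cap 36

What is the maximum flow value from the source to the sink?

augment #1: 5→3→6→7 bottleneck 2, total now 2
augment #2: 5→4→12→7 bottleneck 18, total now 20
augment #3: 5→3→2→6→7 bottleneck 2, total now 22
augment #4: 5→4→8→0→7 bottleneck 2, total now 24

Maximum flow value: 24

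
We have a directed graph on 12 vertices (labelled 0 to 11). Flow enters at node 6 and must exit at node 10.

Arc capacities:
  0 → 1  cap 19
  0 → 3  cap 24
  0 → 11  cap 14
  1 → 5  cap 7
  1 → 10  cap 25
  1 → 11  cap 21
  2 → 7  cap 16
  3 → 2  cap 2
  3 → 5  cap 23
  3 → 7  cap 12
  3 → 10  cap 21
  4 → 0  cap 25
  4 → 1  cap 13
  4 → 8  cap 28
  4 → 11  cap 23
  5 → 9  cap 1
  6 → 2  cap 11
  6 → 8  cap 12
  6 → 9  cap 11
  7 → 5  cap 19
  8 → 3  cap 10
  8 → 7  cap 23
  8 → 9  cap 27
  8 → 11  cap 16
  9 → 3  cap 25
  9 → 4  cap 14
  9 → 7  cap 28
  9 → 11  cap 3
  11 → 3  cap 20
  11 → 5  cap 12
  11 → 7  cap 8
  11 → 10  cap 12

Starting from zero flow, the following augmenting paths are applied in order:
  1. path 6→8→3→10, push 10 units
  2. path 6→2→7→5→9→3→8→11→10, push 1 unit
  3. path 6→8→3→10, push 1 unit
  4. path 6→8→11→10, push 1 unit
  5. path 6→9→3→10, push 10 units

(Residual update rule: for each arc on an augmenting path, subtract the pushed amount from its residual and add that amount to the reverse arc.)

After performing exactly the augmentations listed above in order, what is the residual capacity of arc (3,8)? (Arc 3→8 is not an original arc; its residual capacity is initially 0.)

Residual capacity of (3,8): 10

after path 1 (6→8→3→10, push 10): res(3,8)=10
after path 2 (6→2→7→5→9→3→8→11→10, push 1): res(3,8)=9
after path 3 (6→8→3→10, push 1): res(3,8)=10
after path 4 (6→8→11→10, push 1): res(3,8)=10
after path 5 (6→9→3→10, push 10): res(3,8)=10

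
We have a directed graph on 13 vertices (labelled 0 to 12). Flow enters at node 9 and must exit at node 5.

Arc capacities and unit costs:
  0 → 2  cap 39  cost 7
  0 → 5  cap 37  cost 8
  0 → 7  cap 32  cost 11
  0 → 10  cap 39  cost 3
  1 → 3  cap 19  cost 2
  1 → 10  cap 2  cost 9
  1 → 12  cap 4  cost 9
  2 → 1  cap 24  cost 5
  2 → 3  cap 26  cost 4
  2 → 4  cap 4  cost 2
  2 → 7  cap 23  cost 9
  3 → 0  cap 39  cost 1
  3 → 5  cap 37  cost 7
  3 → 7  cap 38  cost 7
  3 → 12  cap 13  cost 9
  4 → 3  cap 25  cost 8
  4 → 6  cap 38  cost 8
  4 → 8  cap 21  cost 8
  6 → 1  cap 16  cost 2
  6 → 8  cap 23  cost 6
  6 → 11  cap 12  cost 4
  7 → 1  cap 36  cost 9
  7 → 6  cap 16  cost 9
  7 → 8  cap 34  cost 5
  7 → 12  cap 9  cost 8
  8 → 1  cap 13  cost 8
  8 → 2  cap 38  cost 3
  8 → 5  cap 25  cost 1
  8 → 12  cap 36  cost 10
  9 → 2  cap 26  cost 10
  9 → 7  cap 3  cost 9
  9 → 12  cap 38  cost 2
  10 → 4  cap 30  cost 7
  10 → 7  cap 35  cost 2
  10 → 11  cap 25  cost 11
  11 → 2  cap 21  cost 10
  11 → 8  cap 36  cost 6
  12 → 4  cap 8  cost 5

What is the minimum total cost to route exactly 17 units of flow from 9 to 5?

Minimum cost for 17 units: 299

shortest-cost path #1: 9→7→8→5 push 3 @ unit cost 15 (adds 45)
shortest-cost path #2: 9→12→4→8→5 push 8 @ unit cost 16 (adds 128)
shortest-cost path #3: 9→2→3→5 push 6 @ unit cost 21 (adds 126)
total cost = 299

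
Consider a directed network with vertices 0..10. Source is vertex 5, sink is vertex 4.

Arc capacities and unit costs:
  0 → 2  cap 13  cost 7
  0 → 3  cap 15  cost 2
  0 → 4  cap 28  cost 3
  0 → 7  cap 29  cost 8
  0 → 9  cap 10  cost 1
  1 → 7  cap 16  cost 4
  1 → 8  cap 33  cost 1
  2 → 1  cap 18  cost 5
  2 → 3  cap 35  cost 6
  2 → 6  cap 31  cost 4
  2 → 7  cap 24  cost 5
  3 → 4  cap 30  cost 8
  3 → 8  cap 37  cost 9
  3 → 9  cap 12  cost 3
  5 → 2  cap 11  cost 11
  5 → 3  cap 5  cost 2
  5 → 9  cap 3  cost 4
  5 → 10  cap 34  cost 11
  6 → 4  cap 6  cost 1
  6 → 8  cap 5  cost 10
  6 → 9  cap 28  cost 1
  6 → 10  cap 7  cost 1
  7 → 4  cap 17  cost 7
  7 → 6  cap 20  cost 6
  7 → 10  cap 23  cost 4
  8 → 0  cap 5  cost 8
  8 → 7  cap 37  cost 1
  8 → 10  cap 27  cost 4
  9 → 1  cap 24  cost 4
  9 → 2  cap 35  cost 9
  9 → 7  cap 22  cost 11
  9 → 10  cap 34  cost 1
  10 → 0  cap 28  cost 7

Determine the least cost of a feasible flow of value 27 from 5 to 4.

shortest-cost path #1: 5→3→4 push 5 @ unit cost 10 (adds 50)
shortest-cost path #2: 5→9→10→0→4 push 3 @ unit cost 15 (adds 45)
shortest-cost path #3: 5→2→6→4 push 6 @ unit cost 16 (adds 96)
shortest-cost path #4: 5→10→0→4 push 13 @ unit cost 21 (adds 273)
total cost = 464

Minimum cost for 27 units: 464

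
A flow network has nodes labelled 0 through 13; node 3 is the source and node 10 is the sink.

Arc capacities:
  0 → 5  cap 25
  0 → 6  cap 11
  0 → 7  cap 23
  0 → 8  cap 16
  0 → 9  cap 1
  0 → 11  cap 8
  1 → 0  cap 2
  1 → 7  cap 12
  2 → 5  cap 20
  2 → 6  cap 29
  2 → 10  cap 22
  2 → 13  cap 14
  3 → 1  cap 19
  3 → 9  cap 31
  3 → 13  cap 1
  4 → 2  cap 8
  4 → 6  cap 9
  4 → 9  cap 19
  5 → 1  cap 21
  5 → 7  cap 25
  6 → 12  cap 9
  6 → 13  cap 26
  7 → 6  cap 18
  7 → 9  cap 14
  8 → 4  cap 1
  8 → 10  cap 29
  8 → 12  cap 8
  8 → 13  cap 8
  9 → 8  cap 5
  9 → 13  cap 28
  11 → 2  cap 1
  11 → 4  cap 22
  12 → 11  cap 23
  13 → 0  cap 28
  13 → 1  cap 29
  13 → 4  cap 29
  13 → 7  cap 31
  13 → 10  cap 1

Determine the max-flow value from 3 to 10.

Maximum flow value: 31

augment #1: 3→13→10 bottleneck 1, total now 1
augment #2: 3→9→8→10 bottleneck 5, total now 6
augment #3: 3→1→0→8→10 bottleneck 2, total now 8
augment #4: 3→9→13→0→8→10 bottleneck 14, total now 22
augment #5: 3→9→13→4→2→10 bottleneck 8, total now 30
augment #6: 3→9→13→0→11→2→10 bottleneck 1, total now 31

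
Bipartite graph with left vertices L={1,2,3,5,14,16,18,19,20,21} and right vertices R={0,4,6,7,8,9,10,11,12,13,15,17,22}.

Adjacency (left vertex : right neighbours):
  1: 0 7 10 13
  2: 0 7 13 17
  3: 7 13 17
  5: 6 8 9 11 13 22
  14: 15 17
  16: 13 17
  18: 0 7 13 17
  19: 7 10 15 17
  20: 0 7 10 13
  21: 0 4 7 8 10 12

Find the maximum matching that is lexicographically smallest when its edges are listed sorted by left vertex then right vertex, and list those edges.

Lex-smallest maximum matching: {(1,0), (2,7), (3,13), (5,6), (14,15), (16,17), (19,10), (21,4)}

|M| = 8 (so the lex-smallest maximum matching has 8 edges)
process left vertices in ascending order; for each, take the smallest-labelled available neighbour that still permits 8 edges overall, or leave it unmatched if none does
lex-smallest matching: {1-0, 2-7, 3-13, 5-6, 14-15, 16-17, 19-10, 21-4}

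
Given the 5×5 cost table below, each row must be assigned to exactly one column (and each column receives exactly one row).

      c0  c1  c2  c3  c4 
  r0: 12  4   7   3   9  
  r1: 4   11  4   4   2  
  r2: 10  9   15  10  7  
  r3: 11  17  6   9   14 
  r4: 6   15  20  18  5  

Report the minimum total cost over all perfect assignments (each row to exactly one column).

Minimum assignment cost: 26

optimal assignment: row0→col3 (cost 3), row1→col4 (cost 2), row2→col1 (cost 9), row3→col2 (cost 6), row4→col0 (cost 6)
total = 3 + 2 + 9 + 6 + 6 = 26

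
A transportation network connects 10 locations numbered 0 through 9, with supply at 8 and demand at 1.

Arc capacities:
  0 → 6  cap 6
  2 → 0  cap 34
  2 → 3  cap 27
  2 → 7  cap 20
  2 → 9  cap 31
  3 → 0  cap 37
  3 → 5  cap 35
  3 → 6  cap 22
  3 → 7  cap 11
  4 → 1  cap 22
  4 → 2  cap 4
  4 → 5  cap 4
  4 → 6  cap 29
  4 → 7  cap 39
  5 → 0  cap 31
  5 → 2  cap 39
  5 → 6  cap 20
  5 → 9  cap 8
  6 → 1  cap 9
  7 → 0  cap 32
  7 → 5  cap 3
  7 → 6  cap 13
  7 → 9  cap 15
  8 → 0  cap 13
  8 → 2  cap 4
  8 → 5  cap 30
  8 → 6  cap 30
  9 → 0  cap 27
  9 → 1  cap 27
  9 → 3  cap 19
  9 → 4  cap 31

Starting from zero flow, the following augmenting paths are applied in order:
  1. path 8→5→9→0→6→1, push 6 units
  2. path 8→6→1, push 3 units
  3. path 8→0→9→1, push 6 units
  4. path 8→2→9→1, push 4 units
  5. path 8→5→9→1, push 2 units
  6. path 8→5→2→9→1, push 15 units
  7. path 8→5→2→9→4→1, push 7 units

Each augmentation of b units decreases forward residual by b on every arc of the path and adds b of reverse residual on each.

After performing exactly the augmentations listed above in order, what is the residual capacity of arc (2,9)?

Residual capacity of (2,9): 5

after path 1 (8→5→9→0→6→1, push 6): res(2,9)=31
after path 2 (8→6→1, push 3): res(2,9)=31
after path 3 (8→0→9→1, push 6): res(2,9)=31
after path 4 (8→2→9→1, push 4): res(2,9)=27
after path 5 (8→5→9→1, push 2): res(2,9)=27
after path 6 (8→5→2→9→1, push 15): res(2,9)=12
after path 7 (8→5→2→9→4→1, push 7): res(2,9)=5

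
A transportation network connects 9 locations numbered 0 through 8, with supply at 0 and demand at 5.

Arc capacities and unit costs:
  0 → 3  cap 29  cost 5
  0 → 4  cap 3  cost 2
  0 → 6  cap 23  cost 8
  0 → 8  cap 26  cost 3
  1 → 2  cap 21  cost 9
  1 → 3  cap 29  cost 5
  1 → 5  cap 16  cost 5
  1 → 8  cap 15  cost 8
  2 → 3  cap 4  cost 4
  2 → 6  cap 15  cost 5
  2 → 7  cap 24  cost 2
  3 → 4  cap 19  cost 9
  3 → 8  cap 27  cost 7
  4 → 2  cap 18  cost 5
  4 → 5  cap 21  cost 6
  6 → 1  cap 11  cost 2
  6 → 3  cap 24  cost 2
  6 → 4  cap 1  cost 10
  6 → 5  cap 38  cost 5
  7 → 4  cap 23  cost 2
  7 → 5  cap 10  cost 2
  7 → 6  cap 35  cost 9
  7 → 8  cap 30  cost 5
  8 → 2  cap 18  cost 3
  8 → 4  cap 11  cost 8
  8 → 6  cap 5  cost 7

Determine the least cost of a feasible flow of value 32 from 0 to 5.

shortest-cost path #1: 0→4→5 push 3 @ unit cost 8 (adds 24)
shortest-cost path #2: 0→8→2→7→5 push 10 @ unit cost 10 (adds 100)
shortest-cost path #3: 0→6→5 push 19 @ unit cost 13 (adds 247)
total cost = 371

Minimum cost for 32 units: 371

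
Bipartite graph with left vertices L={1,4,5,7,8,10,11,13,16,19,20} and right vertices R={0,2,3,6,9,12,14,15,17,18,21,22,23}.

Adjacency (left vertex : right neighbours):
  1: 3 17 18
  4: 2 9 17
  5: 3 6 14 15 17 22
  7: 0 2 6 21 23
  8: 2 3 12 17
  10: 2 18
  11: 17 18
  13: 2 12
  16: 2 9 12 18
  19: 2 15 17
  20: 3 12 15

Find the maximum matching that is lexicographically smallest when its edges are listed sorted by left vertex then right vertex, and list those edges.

|M| = 9 (so the lex-smallest maximum matching has 9 edges)
process left vertices in ascending order; for each, take the smallest-labelled available neighbour that still permits 9 edges overall, or leave it unmatched if none does
lex-smallest matching: {1-3, 4-2, 5-6, 7-0, 8-12, 10-18, 11-17, 16-9, 19-15}

Lex-smallest maximum matching: {(1,3), (4,2), (5,6), (7,0), (8,12), (10,18), (11,17), (16,9), (19,15)}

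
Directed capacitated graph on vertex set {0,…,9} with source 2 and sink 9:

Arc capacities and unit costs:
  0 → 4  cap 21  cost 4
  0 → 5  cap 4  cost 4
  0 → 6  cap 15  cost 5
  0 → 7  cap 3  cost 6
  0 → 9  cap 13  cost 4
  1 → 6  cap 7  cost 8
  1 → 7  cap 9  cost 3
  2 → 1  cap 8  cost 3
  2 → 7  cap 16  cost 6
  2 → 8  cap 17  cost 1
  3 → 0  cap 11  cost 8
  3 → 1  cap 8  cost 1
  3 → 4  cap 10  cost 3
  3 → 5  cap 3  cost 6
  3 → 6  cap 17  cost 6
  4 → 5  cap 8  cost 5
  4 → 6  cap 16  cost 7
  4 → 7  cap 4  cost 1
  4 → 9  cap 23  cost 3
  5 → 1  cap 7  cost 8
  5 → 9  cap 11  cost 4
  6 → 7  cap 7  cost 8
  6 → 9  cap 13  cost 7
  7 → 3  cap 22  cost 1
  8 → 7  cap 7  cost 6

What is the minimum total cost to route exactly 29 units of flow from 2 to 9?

Minimum cost for 29 units: 483

shortest-cost path #1: 2→7→3→4→9 push 10 @ unit cost 13 (adds 130)
shortest-cost path #2: 2→7→3→5→9 push 3 @ unit cost 17 (adds 51)
shortest-cost path #3: 2→1→6→9 push 7 @ unit cost 18 (adds 126)
shortest-cost path #4: 2→7→3→0→9 push 3 @ unit cost 19 (adds 57)
shortest-cost path #5: 2→1→7→3→0→9 push 1 @ unit cost 19 (adds 19)
shortest-cost path #6: 2→8→7→3→0→9 push 5 @ unit cost 20 (adds 100)
total cost = 483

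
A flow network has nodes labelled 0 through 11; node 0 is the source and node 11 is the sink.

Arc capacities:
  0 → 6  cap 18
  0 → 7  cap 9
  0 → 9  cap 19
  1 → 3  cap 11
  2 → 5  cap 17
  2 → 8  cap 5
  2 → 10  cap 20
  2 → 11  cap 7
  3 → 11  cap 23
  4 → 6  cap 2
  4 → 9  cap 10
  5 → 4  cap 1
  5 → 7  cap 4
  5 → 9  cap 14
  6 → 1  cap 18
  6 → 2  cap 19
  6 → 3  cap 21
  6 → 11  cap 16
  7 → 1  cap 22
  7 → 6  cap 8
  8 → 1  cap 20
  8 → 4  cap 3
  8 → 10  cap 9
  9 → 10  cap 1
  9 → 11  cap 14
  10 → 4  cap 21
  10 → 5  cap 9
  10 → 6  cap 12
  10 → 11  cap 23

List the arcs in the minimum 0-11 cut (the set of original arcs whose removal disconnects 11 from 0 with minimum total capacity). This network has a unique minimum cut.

Min-cut arcs: {(0,6), (0,7), (9,10), (9,11)} (total capacity 42)

augment #1: 0→6→11 push 16
augment #2: 0→9→11 push 14
augment #3: 0→6→2→11 push 2
augment #4: 0→9→10→11 push 1
augment #5: 0→7→1→3→11 push 9
max flow = 42; residual-reachable set from 0 gives S-side
cut edges (S→T): {(0,6), (0,7), (9,10), (9,11)} total cap 42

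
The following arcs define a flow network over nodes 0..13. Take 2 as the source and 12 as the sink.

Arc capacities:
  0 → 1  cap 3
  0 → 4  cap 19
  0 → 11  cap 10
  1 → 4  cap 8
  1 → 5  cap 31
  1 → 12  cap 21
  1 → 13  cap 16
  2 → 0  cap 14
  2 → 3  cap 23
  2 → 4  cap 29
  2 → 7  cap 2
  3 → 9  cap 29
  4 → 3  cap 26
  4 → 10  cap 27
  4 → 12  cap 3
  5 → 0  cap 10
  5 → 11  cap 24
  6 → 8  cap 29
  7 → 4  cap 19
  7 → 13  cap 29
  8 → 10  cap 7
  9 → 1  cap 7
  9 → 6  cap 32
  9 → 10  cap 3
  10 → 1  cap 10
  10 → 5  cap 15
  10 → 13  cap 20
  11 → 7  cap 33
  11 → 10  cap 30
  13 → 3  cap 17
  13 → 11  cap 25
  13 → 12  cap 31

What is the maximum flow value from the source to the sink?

augment #1: 2→4→12 bottleneck 3, total now 3
augment #2: 2→0→1→12 bottleneck 3, total now 6
augment #3: 2→7→13→12 bottleneck 2, total now 8
augment #4: 2→3→9→1→12 bottleneck 7, total now 15
augment #5: 2→4→10→1→12 bottleneck 10, total now 25
augment #6: 2→4→10→13→12 bottleneck 16, total now 41
augment #7: 2→0→4→10→13→12 bottleneck 1, total now 42
augment #8: 2→0→11→7→13→12 bottleneck 10, total now 52
augment #9: 2→3→9→10→13→12 bottleneck 2, total now 54

Maximum flow value: 54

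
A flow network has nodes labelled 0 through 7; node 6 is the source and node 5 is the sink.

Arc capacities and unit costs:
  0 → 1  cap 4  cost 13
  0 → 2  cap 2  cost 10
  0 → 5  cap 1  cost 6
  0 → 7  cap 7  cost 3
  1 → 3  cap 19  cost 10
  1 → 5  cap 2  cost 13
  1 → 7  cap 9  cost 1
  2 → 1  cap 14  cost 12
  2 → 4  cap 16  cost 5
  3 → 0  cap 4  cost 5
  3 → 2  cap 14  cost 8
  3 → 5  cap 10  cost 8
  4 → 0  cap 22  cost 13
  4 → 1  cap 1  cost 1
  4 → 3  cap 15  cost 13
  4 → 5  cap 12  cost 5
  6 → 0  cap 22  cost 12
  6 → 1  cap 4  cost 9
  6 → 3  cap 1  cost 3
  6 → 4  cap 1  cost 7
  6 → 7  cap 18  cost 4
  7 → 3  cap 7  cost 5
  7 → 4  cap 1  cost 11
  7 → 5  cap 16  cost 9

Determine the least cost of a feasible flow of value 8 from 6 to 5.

Minimum cost for 8 units: 101

shortest-cost path #1: 6→3→5 push 1 @ unit cost 11 (adds 11)
shortest-cost path #2: 6→4→5 push 1 @ unit cost 12 (adds 12)
shortest-cost path #3: 6→7→5 push 6 @ unit cost 13 (adds 78)
total cost = 101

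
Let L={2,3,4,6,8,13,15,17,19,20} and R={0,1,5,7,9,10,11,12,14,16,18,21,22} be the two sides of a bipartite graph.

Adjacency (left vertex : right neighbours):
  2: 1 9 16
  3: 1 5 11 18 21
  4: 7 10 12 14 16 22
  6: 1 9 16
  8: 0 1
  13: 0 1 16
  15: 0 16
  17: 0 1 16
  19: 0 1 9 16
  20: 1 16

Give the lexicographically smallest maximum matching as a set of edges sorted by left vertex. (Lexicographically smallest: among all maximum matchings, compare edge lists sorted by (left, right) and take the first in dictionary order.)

Lex-smallest maximum matching: {(2,1), (3,5), (4,7), (6,9), (8,0), (13,16)}

|M| = 6 (so the lex-smallest maximum matching has 6 edges)
process left vertices in ascending order; for each, take the smallest-labelled available neighbour that still permits 6 edges overall, or leave it unmatched if none does
lex-smallest matching: {2-1, 3-5, 4-7, 6-9, 8-0, 13-16}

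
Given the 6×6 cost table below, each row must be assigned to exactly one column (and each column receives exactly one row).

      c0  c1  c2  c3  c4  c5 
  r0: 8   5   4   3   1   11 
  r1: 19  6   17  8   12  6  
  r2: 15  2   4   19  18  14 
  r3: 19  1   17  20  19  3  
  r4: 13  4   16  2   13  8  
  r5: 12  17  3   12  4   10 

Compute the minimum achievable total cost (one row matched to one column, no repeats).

Minimum assignment cost: 25

optimal assignment: row0→col0 (cost 8), row1→col5 (cost 6), row2→col2 (cost 4), row3→col1 (cost 1), row4→col3 (cost 2), row5→col4 (cost 4)
total = 8 + 6 + 4 + 1 + 2 + 4 = 25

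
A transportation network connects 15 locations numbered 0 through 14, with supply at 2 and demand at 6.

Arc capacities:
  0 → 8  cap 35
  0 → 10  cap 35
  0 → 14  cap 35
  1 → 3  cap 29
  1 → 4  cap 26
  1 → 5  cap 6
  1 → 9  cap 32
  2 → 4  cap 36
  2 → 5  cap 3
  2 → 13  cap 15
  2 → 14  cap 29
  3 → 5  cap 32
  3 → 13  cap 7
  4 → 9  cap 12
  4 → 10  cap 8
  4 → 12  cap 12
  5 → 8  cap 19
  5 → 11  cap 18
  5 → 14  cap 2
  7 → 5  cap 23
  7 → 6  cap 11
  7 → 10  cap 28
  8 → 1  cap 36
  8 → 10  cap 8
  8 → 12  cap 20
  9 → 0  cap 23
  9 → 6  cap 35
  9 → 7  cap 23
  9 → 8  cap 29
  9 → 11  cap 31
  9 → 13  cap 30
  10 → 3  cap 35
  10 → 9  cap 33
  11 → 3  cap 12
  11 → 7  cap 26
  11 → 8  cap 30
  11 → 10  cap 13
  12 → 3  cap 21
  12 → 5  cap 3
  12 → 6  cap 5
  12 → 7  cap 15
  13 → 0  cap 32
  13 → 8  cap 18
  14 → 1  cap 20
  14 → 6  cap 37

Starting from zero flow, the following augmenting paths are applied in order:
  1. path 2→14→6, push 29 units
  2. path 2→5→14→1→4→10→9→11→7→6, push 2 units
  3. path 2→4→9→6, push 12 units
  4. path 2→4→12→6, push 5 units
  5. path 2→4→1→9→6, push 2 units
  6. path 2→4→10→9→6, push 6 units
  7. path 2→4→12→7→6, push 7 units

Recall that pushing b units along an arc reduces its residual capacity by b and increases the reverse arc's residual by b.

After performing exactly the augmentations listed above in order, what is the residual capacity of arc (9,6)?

after path 1 (2→14→6, push 29): res(9,6)=35
after path 2 (2→5→14→1→4→10→9→11→7→6, push 2): res(9,6)=35
after path 3 (2→4→9→6, push 12): res(9,6)=23
after path 4 (2→4→12→6, push 5): res(9,6)=23
after path 5 (2→4→1→9→6, push 2): res(9,6)=21
after path 6 (2→4→10→9→6, push 6): res(9,6)=15
after path 7 (2→4→12→7→6, push 7): res(9,6)=15

Residual capacity of (9,6): 15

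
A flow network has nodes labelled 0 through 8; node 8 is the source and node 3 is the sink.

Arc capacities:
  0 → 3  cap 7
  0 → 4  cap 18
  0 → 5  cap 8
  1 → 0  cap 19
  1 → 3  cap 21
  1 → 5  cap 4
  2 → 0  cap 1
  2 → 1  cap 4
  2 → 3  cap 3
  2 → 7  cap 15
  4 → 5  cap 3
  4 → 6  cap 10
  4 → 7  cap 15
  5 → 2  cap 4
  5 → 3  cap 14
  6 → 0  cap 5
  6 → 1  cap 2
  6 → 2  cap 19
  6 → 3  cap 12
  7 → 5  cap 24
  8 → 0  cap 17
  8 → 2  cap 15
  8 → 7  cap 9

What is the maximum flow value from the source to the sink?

Maximum flow value: 38

augment #1: 8→0→3 bottleneck 7, total now 7
augment #2: 8→2→3 bottleneck 3, total now 10
augment #3: 8→0→5→3 bottleneck 8, total now 18
augment #4: 8→2→1→3 bottleneck 4, total now 22
augment #5: 8→7→5→3 bottleneck 6, total now 28
augment #6: 8→0→4→6→3 bottleneck 2, total now 30
augment #7: 8→2→0→4→6→3 bottleneck 1, total now 31
augment #8: 8→7→5→0→4→6→3 bottleneck 3, total now 34
augment #9: 8→2→7→5→0→4→6→3 bottleneck 4, total now 38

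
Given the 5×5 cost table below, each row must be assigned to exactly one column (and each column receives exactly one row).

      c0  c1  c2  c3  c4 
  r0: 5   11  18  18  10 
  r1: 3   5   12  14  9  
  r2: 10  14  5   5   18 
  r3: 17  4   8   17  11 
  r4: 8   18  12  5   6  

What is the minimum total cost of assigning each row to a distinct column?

optimal assignment: row0→col4 (cost 10), row1→col0 (cost 3), row2→col2 (cost 5), row3→col1 (cost 4), row4→col3 (cost 5)
total = 10 + 3 + 5 + 4 + 5 = 27

Minimum assignment cost: 27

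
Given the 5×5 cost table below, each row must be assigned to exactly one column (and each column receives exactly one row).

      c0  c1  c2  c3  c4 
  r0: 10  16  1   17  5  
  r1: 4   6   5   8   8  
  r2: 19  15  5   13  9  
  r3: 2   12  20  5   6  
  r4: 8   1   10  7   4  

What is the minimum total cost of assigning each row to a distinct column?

Minimum assignment cost: 20

one of 2 optimal assignments: row0→col2 (cost 1), row1→col0 (cost 4), row2→col4 (cost 9), row3→col3 (cost 5), row4→col1 (cost 1)
total = 1 + 4 + 9 + 5 + 1 = 20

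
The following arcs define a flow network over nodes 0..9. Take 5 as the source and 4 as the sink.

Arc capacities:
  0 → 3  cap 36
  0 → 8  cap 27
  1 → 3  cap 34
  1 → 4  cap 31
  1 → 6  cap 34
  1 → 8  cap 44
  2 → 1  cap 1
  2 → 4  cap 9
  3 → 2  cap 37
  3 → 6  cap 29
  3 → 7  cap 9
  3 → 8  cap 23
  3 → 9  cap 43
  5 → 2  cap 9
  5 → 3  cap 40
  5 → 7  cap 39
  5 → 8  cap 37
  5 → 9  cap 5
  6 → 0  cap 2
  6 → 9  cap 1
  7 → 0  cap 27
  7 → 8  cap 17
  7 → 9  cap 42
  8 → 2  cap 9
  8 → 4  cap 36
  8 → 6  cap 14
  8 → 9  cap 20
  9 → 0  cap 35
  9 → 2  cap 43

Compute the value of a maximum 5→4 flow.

augment #1: 5→2→4 bottleneck 9, total now 9
augment #2: 5→8→4 bottleneck 36, total now 45
augment #3: 5→3→2→1→4 bottleneck 1, total now 46

Maximum flow value: 46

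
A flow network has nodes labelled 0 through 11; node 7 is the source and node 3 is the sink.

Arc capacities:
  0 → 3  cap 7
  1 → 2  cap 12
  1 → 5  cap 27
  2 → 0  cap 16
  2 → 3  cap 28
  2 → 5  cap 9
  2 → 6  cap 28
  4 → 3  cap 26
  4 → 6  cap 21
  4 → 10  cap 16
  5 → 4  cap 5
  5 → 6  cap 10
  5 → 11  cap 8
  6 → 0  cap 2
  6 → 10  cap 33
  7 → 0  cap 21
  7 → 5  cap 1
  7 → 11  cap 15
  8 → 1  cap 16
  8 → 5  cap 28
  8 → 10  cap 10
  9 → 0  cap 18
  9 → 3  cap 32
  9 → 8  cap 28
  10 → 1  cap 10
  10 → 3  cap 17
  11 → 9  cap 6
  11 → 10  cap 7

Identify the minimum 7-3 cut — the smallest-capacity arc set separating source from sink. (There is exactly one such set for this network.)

Min-cut arcs: {(0,3), (7,5), (11,9), (11,10)} (total capacity 21)

augment #1: 7→0→3 push 7
augment #2: 7→5→4→3 push 1
augment #3: 7→11→9→3 push 6
augment #4: 7→11→10→3 push 7
max flow = 21; residual-reachable set from 7 gives S-side
cut edges (S→T): {(0,3), (7,5), (11,9), (11,10)} total cap 21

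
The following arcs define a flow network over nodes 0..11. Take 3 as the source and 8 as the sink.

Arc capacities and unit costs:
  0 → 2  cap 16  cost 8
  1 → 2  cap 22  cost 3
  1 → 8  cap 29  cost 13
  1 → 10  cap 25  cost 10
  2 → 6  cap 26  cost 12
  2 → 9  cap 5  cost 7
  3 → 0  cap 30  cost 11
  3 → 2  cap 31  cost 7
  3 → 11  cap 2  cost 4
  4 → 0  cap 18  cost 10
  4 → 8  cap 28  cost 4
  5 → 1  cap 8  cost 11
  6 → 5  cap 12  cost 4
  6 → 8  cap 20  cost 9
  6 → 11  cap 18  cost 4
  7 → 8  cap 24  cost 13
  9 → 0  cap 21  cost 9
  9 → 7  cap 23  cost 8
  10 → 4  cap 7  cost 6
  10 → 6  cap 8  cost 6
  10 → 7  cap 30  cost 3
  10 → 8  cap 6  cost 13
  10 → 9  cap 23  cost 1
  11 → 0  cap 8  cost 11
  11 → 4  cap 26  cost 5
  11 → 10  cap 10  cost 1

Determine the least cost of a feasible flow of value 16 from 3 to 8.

Minimum cost for 16 units: 418

shortest-cost path #1: 3→11→4→8 push 2 @ unit cost 13 (adds 26)
shortest-cost path #2: 3→2→6→8 push 14 @ unit cost 28 (adds 392)
total cost = 418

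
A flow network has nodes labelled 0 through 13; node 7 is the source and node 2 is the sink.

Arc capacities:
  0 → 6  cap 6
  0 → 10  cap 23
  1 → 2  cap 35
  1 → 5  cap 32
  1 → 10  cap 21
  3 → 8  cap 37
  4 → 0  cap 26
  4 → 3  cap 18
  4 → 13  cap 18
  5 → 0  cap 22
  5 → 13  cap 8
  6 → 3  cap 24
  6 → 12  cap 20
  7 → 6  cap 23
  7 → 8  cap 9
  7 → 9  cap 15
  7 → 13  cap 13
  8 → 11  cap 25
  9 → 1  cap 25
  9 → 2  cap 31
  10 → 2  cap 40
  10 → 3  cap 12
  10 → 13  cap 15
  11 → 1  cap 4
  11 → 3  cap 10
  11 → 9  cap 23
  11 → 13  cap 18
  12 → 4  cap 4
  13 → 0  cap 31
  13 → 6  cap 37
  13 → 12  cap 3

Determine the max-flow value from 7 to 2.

Maximum flow value: 57

augment #1: 7→9→2 bottleneck 15, total now 15
augment #2: 7→8→11→1→2 bottleneck 4, total now 19
augment #3: 7→8→11→9→2 bottleneck 5, total now 24
augment #4: 7→13→0→10→2 bottleneck 13, total now 37
augment #5: 7→6→3→8→11→9→2 bottleneck 11, total now 48
augment #6: 7→6→12→4→0→10→2 bottleneck 4, total now 52
augment #7: 7→6→3→8→11→9→1→2 bottleneck 5, total now 57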